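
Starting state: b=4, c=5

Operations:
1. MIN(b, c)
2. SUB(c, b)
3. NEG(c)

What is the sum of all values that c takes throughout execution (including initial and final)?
10

Values of c at each step:
Initial: c = 5
After step 1: c = 5
After step 2: c = 1
After step 3: c = -1
Sum = 5 + 5 + 1 + -1 = 10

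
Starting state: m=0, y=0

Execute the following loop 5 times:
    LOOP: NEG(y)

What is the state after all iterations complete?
m=0, y=0

Iteration trace:
Start: m=0, y=0
After iteration 1: m=0, y=0
After iteration 2: m=0, y=0
After iteration 3: m=0, y=0
After iteration 4: m=0, y=0
After iteration 5: m=0, y=0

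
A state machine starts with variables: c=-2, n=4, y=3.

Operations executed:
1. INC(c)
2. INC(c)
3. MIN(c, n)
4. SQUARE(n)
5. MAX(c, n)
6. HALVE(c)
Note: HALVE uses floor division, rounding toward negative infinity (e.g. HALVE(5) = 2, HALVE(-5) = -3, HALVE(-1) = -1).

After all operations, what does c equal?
c = 8

Tracing execution:
Step 1: INC(c) → c = -1
Step 2: INC(c) → c = 0
Step 3: MIN(c, n) → c = 0
Step 4: SQUARE(n) → c = 0
Step 5: MAX(c, n) → c = 16
Step 6: HALVE(c) → c = 8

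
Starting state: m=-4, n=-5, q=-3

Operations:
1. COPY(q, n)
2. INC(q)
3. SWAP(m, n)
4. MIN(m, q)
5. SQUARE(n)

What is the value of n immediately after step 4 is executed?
n = -4

Tracing n through execution:
Initial: n = -5
After step 1 (COPY(q, n)): n = -5
After step 2 (INC(q)): n = -5
After step 3 (SWAP(m, n)): n = -4
After step 4 (MIN(m, q)): n = -4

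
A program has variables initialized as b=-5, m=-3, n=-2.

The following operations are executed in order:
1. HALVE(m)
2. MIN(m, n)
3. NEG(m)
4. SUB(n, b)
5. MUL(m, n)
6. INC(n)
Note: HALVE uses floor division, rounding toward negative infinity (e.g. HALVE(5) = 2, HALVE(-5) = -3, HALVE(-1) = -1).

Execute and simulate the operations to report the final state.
{b: -5, m: 6, n: 4}

Step-by-step execution:
Initial: b=-5, m=-3, n=-2
After step 1 (HALVE(m)): b=-5, m=-2, n=-2
After step 2 (MIN(m, n)): b=-5, m=-2, n=-2
After step 3 (NEG(m)): b=-5, m=2, n=-2
After step 4 (SUB(n, b)): b=-5, m=2, n=3
After step 5 (MUL(m, n)): b=-5, m=6, n=3
After step 6 (INC(n)): b=-5, m=6, n=4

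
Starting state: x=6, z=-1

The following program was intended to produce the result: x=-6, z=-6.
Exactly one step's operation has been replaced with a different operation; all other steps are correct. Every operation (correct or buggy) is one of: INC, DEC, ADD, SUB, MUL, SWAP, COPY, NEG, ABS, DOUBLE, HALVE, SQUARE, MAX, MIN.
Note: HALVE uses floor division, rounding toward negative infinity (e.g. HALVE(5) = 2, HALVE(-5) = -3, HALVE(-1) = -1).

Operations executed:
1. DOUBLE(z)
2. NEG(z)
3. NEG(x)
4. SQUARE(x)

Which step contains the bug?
Step 4

Trace with buggy code:
Initial: x=6, z=-1
After step 1: x=6, z=-2
After step 2: x=6, z=2
After step 3: x=-6, z=2
After step 4: x=36, z=2
Actual final x=36, z=2 ≠ expected x=-6, z=-6.
Step 4 is the only position where a single-operation replacement can produce the expected result.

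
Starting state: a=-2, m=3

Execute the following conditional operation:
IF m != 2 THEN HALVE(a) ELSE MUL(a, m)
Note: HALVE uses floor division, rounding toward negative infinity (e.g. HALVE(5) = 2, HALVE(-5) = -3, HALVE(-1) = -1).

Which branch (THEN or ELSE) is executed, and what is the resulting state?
Branch: THEN, Final state: a=-1, m=3

Evaluating condition: m != 2
m = 3
Condition is True, so THEN branch executes
After HALVE(a): a=-1, m=3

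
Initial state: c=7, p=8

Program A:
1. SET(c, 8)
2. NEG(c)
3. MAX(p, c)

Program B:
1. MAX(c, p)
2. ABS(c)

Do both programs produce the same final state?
No

Program A final state: c=-8, p=8
Program B final state: c=8, p=8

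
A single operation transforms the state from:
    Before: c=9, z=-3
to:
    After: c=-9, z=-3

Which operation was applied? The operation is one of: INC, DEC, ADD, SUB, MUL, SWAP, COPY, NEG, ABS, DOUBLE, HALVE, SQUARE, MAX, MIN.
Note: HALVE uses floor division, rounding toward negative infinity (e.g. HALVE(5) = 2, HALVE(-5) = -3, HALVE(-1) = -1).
NEG(c)

Analyzing the change:
Before: c=9, z=-3
After: c=-9, z=-3
Variable c changed from 9 to -9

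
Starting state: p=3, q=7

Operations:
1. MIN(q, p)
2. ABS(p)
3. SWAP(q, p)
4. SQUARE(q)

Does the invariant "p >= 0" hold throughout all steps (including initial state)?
Yes

The invariant holds at every step.

State at each step:
Initial: p=3, q=7
After step 1: p=3, q=3
After step 2: p=3, q=3
After step 3: p=3, q=3
After step 4: p=3, q=9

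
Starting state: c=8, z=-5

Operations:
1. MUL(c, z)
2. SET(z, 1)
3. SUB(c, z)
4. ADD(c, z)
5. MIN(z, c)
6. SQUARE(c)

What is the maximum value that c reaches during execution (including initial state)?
1600

Values of c at each step:
Initial: c = 8
After step 1: c = -40
After step 2: c = -40
After step 3: c = -41
After step 4: c = -40
After step 5: c = -40
After step 6: c = 1600 ← maximum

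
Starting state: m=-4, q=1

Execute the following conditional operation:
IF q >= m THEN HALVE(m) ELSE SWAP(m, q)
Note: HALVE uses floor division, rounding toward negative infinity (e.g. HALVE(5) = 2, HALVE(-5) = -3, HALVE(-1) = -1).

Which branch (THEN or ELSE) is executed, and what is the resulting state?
Branch: THEN, Final state: m=-2, q=1

Evaluating condition: q >= m
q = 1, m = -4
Condition is True, so THEN branch executes
After HALVE(m): m=-2, q=1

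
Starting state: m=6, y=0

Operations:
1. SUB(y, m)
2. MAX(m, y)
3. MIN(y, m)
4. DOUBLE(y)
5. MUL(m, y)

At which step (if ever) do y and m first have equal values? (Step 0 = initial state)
Never

y and m never become equal during execution.

Comparing values at each step:
Initial: y=0, m=6
After step 1: y=-6, m=6
After step 2: y=-6, m=6
After step 3: y=-6, m=6
After step 4: y=-12, m=6
After step 5: y=-12, m=-72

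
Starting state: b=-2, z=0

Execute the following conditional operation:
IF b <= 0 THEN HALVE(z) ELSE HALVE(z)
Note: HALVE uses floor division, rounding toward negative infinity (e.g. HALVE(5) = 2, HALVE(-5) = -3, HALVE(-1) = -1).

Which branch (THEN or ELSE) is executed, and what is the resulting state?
Branch: THEN, Final state: b=-2, z=0

Evaluating condition: b <= 0
b = -2
Condition is True, so THEN branch executes
After HALVE(z): b=-2, z=0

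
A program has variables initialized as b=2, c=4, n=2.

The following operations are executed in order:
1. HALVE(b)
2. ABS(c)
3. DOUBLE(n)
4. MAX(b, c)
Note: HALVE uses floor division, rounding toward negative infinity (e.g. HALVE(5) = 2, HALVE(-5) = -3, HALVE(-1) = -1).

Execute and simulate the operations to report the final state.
{b: 4, c: 4, n: 4}

Step-by-step execution:
Initial: b=2, c=4, n=2
After step 1 (HALVE(b)): b=1, c=4, n=2
After step 2 (ABS(c)): b=1, c=4, n=2
After step 3 (DOUBLE(n)): b=1, c=4, n=4
After step 4 (MAX(b, c)): b=4, c=4, n=4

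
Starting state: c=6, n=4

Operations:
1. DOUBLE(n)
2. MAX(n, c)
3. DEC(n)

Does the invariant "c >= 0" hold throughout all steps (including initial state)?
Yes

The invariant holds at every step.

State at each step:
Initial: c=6, n=4
After step 1: c=6, n=8
After step 2: c=6, n=8
After step 3: c=6, n=7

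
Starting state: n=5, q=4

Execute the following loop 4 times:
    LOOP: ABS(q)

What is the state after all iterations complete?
n=5, q=4

Iteration trace:
Start: n=5, q=4
After iteration 1: n=5, q=4
After iteration 2: n=5, q=4
After iteration 3: n=5, q=4
After iteration 4: n=5, q=4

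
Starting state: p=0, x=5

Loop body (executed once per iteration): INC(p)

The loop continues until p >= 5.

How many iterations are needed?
5

Tracing iterations:
Initial: p=0, x=5
After iteration 1: p=1, x=5
After iteration 2: p=2, x=5
After iteration 3: p=3, x=5
After iteration 4: p=4, x=5
After iteration 5: p=5, x=5
p >= 5 now holds, so the loop exits after 5 iterations.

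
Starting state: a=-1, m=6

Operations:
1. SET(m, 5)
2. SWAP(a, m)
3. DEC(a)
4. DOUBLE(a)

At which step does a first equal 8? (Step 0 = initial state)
Step 4

Tracing a:
Initial: a = -1
After step 1: a = -1
After step 2: a = 5
After step 3: a = 4
After step 4: a = 8 ← first occurrence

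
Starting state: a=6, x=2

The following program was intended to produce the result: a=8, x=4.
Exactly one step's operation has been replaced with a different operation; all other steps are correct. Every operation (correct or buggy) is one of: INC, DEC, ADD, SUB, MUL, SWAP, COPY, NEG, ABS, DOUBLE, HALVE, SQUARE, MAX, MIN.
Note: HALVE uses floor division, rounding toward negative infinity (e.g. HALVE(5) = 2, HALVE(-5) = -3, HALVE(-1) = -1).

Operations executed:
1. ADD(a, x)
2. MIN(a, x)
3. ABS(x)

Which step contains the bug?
Step 2

Trace with buggy code:
Initial: a=6, x=2
After step 1: a=8, x=2
After step 2: a=2, x=2
After step 3: a=2, x=2
Actual final a=2, x=2 ≠ expected a=8, x=4.
Step 2 is the only position where a single-operation replacement can produce the expected result.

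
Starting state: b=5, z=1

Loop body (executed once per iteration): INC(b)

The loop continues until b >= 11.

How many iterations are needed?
6

Tracing iterations:
Initial: b=5, z=1
After iteration 1: b=6, z=1
After iteration 2: b=7, z=1
After iteration 3: b=8, z=1
After iteration 4: b=9, z=1
After iteration 5: b=10, z=1
After iteration 6: b=11, z=1
b >= 11 now holds, so the loop exits after 6 iterations.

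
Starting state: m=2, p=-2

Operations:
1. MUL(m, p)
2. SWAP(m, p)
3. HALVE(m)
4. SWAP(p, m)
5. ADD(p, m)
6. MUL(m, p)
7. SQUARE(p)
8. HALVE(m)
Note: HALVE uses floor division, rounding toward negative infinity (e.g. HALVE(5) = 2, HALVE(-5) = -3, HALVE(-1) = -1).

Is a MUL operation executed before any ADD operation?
Yes

First MUL: step 1
First ADD: step 5
Since 1 < 5, MUL comes first.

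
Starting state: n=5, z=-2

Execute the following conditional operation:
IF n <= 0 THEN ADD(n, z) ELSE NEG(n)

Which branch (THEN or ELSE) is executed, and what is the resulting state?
Branch: ELSE, Final state: n=-5, z=-2

Evaluating condition: n <= 0
n = 5
Condition is False, so ELSE branch executes
After NEG(n): n=-5, z=-2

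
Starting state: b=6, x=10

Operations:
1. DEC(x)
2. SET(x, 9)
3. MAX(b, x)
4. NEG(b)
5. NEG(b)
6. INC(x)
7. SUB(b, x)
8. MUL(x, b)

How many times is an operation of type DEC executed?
1

Counting DEC operations:
Step 1: DEC(x) ← DEC
Total: 1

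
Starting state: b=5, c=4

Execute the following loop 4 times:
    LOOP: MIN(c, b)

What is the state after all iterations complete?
b=5, c=4

Iteration trace:
Start: b=5, c=4
After iteration 1: b=5, c=4
After iteration 2: b=5, c=4
After iteration 3: b=5, c=4
After iteration 4: b=5, c=4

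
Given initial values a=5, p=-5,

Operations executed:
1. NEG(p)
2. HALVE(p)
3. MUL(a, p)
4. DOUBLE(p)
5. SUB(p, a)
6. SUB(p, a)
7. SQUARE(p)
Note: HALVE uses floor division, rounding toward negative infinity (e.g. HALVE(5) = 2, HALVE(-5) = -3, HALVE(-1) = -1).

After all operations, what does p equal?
p = 256

Tracing execution:
Step 1: NEG(p) → p = 5
Step 2: HALVE(p) → p = 2
Step 3: MUL(a, p) → p = 2
Step 4: DOUBLE(p) → p = 4
Step 5: SUB(p, a) → p = -6
Step 6: SUB(p, a) → p = -16
Step 7: SQUARE(p) → p = 256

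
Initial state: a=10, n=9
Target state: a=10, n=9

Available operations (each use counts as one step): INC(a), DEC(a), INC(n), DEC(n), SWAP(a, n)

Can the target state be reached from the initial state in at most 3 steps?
Yes

Path (0 steps): 0 steps (already at target)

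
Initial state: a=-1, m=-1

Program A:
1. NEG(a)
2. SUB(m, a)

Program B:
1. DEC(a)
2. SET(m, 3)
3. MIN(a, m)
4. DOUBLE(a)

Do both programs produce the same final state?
No

Program A final state: a=1, m=-2
Program B final state: a=-4, m=3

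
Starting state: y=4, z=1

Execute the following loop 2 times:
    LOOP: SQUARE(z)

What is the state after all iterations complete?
y=4, z=1

Iteration trace:
Start: y=4, z=1
After iteration 1: y=4, z=1
After iteration 2: y=4, z=1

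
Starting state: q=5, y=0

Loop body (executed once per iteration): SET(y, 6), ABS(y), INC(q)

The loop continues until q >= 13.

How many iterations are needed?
8

Tracing iterations:
Initial: q=5, y=0
After iteration 1: q=6, y=6
After iteration 2: q=7, y=6
After iteration 3: q=8, y=6
After iteration 4: q=9, y=6
After iteration 5: q=10, y=6
After iteration 6: q=11, y=6
After iteration 7: q=12, y=6
After iteration 8: q=13, y=6
q >= 13 now holds, so the loop exits after 8 iterations.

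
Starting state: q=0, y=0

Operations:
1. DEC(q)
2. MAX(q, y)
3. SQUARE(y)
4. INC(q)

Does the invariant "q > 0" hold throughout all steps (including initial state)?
No, violated at the initial state

The invariant is violated at the initial state (step 0).

State at each step:
Initial: q=0, y=0
After step 1: q=-1, y=0
After step 2: q=0, y=0
After step 3: q=0, y=0
After step 4: q=1, y=0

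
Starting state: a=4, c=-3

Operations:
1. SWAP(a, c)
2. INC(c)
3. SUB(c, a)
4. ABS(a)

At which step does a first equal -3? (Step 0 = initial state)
Step 1

Tracing a:
Initial: a = 4
After step 1: a = -3 ← first occurrence
After step 2: a = -3
After step 3: a = -3
After step 4: a = 3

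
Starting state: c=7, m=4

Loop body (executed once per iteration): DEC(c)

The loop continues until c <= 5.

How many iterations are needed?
2

Tracing iterations:
Initial: c=7, m=4
After iteration 1: c=6, m=4
After iteration 2: c=5, m=4
c <= 5 now holds, so the loop exits after 2 iterations.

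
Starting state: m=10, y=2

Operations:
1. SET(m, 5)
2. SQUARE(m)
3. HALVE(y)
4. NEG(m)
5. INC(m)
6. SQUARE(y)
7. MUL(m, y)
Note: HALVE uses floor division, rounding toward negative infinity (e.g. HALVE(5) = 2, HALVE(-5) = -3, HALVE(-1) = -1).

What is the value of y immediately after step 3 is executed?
y = 1

Tracing y through execution:
Initial: y = 2
After step 1 (SET(m, 5)): y = 2
After step 2 (SQUARE(m)): y = 2
After step 3 (HALVE(y)): y = 1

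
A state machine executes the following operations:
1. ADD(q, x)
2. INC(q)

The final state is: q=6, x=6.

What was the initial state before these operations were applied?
q=-1, x=6

Working backwards:
Final state: q=6, x=6
Before step 2 (INC(q)): q=5, x=6
Before step 1 (ADD(q, x)): q=-1, x=6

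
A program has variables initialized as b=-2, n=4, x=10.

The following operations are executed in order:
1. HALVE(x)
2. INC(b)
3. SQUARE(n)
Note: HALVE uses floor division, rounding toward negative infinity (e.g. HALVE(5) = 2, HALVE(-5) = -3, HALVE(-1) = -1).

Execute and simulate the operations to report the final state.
{b: -1, n: 16, x: 5}

Step-by-step execution:
Initial: b=-2, n=4, x=10
After step 1 (HALVE(x)): b=-2, n=4, x=5
After step 2 (INC(b)): b=-1, n=4, x=5
After step 3 (SQUARE(n)): b=-1, n=16, x=5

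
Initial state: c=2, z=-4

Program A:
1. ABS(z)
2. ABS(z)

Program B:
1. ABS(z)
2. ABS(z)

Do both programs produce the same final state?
Yes

Program A final state: c=2, z=4
Program B final state: c=2, z=4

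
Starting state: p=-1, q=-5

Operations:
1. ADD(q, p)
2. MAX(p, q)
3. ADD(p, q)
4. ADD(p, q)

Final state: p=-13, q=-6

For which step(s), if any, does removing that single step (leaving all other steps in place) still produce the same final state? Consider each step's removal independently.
Step(s) 2

Testing removal of each single step:
Without step 1: final = p=-11, q=-5 (different)
Without step 2: final = p=-13, q=-6 (same)
Without step 3: final = p=-7, q=-6 (different)
Without step 4: final = p=-7, q=-6 (different)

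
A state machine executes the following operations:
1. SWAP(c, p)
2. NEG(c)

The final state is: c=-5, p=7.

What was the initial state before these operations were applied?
c=7, p=5

Working backwards:
Final state: c=-5, p=7
Before step 2 (NEG(c)): c=5, p=7
Before step 1 (SWAP(c, p)): c=7, p=5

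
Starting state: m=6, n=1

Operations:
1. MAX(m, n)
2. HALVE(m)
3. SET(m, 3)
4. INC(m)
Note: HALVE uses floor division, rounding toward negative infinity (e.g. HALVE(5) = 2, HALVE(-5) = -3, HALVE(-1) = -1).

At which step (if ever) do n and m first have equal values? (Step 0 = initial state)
Never

n and m never become equal during execution.

Comparing values at each step:
Initial: n=1, m=6
After step 1: n=1, m=6
After step 2: n=1, m=3
After step 3: n=1, m=3
After step 4: n=1, m=4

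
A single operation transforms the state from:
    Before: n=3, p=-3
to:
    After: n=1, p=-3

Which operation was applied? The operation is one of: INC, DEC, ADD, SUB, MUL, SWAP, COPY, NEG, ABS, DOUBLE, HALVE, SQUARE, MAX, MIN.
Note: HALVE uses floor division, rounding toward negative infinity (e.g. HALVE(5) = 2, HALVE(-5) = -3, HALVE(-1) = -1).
HALVE(n)

Analyzing the change:
Before: n=3, p=-3
After: n=1, p=-3
Variable n changed from 3 to 1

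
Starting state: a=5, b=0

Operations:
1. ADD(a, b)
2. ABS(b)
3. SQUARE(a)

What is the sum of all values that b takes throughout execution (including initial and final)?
0

Values of b at each step:
Initial: b = 0
After step 1: b = 0
After step 2: b = 0
After step 3: b = 0
Sum = 0 + 0 + 0 + 0 = 0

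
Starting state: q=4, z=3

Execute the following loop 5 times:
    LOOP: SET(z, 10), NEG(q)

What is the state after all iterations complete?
q=-4, z=10

Iteration trace:
Start: q=4, z=3
After iteration 1: q=-4, z=10
After iteration 2: q=4, z=10
After iteration 3: q=-4, z=10
After iteration 4: q=4, z=10
After iteration 5: q=-4, z=10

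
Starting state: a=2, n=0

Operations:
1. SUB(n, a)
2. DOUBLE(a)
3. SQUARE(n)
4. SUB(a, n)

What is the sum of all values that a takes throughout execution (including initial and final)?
12

Values of a at each step:
Initial: a = 2
After step 1: a = 2
After step 2: a = 4
After step 3: a = 4
After step 4: a = 0
Sum = 2 + 2 + 4 + 4 + 0 = 12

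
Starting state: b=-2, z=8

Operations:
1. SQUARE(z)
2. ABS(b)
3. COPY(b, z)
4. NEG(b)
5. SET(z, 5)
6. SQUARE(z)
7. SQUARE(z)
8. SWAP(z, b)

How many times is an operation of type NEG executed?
1

Counting NEG operations:
Step 4: NEG(b) ← NEG
Total: 1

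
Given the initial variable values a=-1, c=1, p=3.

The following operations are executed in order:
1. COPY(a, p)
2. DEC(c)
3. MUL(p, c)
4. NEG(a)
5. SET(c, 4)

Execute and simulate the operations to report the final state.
{a: -3, c: 4, p: 0}

Step-by-step execution:
Initial: a=-1, c=1, p=3
After step 1 (COPY(a, p)): a=3, c=1, p=3
After step 2 (DEC(c)): a=3, c=0, p=3
After step 3 (MUL(p, c)): a=3, c=0, p=0
After step 4 (NEG(a)): a=-3, c=0, p=0
After step 5 (SET(c, 4)): a=-3, c=4, p=0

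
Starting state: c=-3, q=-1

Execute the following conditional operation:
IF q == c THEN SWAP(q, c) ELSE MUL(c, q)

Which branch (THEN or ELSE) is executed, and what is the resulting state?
Branch: ELSE, Final state: c=3, q=-1

Evaluating condition: q == c
q = -1, c = -3
Condition is False, so ELSE branch executes
After MUL(c, q): c=3, q=-1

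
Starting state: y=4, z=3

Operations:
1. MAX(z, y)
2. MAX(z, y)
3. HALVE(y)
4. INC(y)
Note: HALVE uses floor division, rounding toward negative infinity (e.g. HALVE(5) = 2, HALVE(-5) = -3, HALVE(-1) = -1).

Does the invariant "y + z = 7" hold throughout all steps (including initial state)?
No, violated after step 1

The invariant is violated after step 1.

State at each step:
Initial: y=4, z=3
After step 1: y=4, z=4
After step 2: y=4, z=4
After step 3: y=2, z=4
After step 4: y=3, z=4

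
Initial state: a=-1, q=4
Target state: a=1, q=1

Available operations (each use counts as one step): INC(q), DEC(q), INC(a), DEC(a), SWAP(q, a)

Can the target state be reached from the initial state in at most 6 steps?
Yes

Path (5 steps): DEC(q) → DEC(q) → DEC(q) → INC(a) → INC(a)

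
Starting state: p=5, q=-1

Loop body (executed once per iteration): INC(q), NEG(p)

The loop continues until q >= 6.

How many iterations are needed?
7

Tracing iterations:
Initial: p=5, q=-1
After iteration 1: p=-5, q=0
After iteration 2: p=5, q=1
After iteration 3: p=-5, q=2
After iteration 4: p=5, q=3
After iteration 5: p=-5, q=4
After iteration 6: p=5, q=5
After iteration 7: p=-5, q=6
q >= 6 now holds, so the loop exits after 7 iterations.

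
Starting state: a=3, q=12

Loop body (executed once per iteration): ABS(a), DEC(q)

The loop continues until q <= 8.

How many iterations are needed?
4

Tracing iterations:
Initial: a=3, q=12
After iteration 1: a=3, q=11
After iteration 2: a=3, q=10
After iteration 3: a=3, q=9
After iteration 4: a=3, q=8
q <= 8 now holds, so the loop exits after 4 iterations.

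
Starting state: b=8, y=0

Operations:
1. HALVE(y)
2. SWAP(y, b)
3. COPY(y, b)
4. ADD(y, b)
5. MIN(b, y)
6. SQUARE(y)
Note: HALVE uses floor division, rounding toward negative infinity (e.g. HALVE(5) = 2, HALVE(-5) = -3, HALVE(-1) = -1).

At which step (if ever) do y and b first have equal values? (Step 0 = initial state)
Step 3

y and b first become equal after step 3.

Comparing values at each step:
Initial: y=0, b=8
After step 1: y=0, b=8
After step 2: y=8, b=0
After step 3: y=0, b=0 ← equal!
After step 4: y=0, b=0 ← equal!
After step 5: y=0, b=0 ← equal!
After step 6: y=0, b=0 ← equal!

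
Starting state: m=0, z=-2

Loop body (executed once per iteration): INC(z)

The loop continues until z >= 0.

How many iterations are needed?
2

Tracing iterations:
Initial: m=0, z=-2
After iteration 1: m=0, z=-1
After iteration 2: m=0, z=0
z >= 0 now holds, so the loop exits after 2 iterations.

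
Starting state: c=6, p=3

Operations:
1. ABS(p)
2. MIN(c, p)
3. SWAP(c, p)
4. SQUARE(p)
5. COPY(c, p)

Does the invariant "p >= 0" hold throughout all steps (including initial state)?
Yes

The invariant holds at every step.

State at each step:
Initial: c=6, p=3
After step 1: c=6, p=3
After step 2: c=3, p=3
After step 3: c=3, p=3
After step 4: c=3, p=9
After step 5: c=9, p=9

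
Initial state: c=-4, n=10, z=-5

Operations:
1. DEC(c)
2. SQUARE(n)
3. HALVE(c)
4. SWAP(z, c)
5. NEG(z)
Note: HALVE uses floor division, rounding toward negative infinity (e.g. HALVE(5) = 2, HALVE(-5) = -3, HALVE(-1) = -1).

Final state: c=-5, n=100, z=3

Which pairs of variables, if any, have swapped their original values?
None

Comparing initial and final values:
z: -5 → 3
c: -4 → -5
n: 10 → 100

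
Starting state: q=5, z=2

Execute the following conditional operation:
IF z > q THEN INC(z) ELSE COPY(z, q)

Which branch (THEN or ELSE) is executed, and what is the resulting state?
Branch: ELSE, Final state: q=5, z=5

Evaluating condition: z > q
z = 2, q = 5
Condition is False, so ELSE branch executes
After COPY(z, q): q=5, z=5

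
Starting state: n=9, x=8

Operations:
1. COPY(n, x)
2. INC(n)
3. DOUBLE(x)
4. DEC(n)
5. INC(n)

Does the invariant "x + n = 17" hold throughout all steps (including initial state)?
No, violated after step 1

The invariant is violated after step 1.

State at each step:
Initial: n=9, x=8
After step 1: n=8, x=8
After step 2: n=9, x=8
After step 3: n=9, x=16
After step 4: n=8, x=16
After step 5: n=9, x=16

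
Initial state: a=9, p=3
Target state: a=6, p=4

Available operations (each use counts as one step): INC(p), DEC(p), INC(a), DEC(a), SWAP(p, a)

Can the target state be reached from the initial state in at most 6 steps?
Yes

Path (4 steps): INC(p) → DEC(a) → DEC(a) → DEC(a)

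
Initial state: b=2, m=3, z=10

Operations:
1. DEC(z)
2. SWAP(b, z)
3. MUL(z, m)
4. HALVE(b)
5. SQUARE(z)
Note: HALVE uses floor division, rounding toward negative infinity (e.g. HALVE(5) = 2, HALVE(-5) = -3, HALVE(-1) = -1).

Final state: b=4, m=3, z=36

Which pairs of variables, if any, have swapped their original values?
None

Comparing initial and final values:
z: 10 → 36
b: 2 → 4
m: 3 → 3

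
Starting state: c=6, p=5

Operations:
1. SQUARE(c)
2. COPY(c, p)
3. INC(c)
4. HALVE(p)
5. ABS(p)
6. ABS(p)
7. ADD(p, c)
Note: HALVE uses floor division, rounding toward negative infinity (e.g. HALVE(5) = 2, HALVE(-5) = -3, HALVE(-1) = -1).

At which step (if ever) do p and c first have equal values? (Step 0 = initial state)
Step 2

p and c first become equal after step 2.

Comparing values at each step:
Initial: p=5, c=6
After step 1: p=5, c=36
After step 2: p=5, c=5 ← equal!
After step 3: p=5, c=6
After step 4: p=2, c=6
After step 5: p=2, c=6
After step 6: p=2, c=6
After step 7: p=8, c=6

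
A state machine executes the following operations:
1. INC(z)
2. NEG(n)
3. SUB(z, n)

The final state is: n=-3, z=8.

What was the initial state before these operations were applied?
n=3, z=4

Working backwards:
Final state: n=-3, z=8
Before step 3 (SUB(z, n)): n=-3, z=5
Before step 2 (NEG(n)): n=3, z=5
Before step 1 (INC(z)): n=3, z=4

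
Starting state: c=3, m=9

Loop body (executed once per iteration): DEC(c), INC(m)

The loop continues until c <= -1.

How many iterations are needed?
4

Tracing iterations:
Initial: c=3, m=9
After iteration 1: c=2, m=10
After iteration 2: c=1, m=11
After iteration 3: c=0, m=12
After iteration 4: c=-1, m=13
c <= -1 now holds, so the loop exits after 4 iterations.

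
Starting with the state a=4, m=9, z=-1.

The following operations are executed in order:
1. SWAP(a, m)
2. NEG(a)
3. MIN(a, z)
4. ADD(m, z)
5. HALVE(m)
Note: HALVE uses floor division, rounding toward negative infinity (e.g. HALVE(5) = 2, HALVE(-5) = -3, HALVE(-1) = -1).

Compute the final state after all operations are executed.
{a: -9, m: 1, z: -1}

Step-by-step execution:
Initial: a=4, m=9, z=-1
After step 1 (SWAP(a, m)): a=9, m=4, z=-1
After step 2 (NEG(a)): a=-9, m=4, z=-1
After step 3 (MIN(a, z)): a=-9, m=4, z=-1
After step 4 (ADD(m, z)): a=-9, m=3, z=-1
After step 5 (HALVE(m)): a=-9, m=1, z=-1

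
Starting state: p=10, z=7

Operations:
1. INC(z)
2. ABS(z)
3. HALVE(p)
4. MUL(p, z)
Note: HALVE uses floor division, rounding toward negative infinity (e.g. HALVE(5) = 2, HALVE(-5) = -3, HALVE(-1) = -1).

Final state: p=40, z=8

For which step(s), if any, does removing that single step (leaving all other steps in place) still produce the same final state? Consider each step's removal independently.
Step(s) 2

Testing removal of each single step:
Without step 1: final = p=35, z=7 (different)
Without step 2: final = p=40, z=8 (same)
Without step 3: final = p=80, z=8 (different)
Without step 4: final = p=5, z=8 (different)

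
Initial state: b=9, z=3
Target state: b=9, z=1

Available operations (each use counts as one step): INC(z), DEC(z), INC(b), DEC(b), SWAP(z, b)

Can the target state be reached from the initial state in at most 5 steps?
Yes

Path (2 steps): DEC(z) → DEC(z)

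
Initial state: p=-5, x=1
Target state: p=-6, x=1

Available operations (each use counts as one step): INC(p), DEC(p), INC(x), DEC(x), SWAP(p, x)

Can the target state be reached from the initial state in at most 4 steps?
Yes

Path (1 step): DEC(p)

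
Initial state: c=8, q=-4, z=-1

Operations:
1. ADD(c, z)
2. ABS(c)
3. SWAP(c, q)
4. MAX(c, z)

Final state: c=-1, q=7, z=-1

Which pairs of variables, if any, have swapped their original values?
None

Comparing initial and final values:
q: -4 → 7
z: -1 → -1
c: 8 → -1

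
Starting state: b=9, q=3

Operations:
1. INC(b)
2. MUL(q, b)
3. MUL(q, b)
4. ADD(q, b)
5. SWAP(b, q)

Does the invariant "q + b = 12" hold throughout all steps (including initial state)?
No, violated after step 1

The invariant is violated after step 1.

State at each step:
Initial: b=9, q=3
After step 1: b=10, q=3
After step 2: b=10, q=30
After step 3: b=10, q=300
After step 4: b=10, q=310
After step 5: b=310, q=10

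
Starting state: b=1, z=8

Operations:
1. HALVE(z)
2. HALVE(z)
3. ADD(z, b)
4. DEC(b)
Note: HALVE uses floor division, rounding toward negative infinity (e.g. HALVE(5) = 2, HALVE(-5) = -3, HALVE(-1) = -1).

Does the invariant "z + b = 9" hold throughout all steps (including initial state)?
No, violated after step 1

The invariant is violated after step 1.

State at each step:
Initial: b=1, z=8
After step 1: b=1, z=4
After step 2: b=1, z=2
After step 3: b=1, z=3
After step 4: b=0, z=3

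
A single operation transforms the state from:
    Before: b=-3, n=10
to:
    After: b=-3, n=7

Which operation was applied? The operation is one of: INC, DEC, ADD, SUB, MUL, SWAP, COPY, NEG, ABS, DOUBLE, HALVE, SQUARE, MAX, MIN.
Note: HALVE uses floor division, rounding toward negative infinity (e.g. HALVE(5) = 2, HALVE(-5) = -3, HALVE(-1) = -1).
ADD(n, b)

Analyzing the change:
Before: b=-3, n=10
After: b=-3, n=7
Variable n changed from 10 to 7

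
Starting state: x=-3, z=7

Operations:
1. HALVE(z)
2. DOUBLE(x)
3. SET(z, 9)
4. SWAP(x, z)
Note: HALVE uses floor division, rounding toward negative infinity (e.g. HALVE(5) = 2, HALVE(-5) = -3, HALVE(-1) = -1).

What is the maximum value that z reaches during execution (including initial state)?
9

Values of z at each step:
Initial: z = 7
After step 1: z = 3
After step 2: z = 3
After step 3: z = 9 ← maximum
After step 4: z = -6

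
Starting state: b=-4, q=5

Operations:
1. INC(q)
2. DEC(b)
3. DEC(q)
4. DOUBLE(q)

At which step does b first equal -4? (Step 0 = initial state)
Step 0

Tracing b:
Initial: b = -4 ← first occurrence
After step 1: b = -4
After step 2: b = -5
After step 3: b = -5
After step 4: b = -5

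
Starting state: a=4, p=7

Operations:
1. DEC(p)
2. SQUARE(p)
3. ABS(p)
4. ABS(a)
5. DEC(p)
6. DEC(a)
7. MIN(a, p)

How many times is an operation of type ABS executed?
2

Counting ABS operations:
Step 3: ABS(p) ← ABS
Step 4: ABS(a) ← ABS
Total: 2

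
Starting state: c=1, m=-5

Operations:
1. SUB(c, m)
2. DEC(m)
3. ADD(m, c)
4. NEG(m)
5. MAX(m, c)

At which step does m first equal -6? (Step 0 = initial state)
Step 2

Tracing m:
Initial: m = -5
After step 1: m = -5
After step 2: m = -6 ← first occurrence
After step 3: m = 0
After step 4: m = 0
After step 5: m = 6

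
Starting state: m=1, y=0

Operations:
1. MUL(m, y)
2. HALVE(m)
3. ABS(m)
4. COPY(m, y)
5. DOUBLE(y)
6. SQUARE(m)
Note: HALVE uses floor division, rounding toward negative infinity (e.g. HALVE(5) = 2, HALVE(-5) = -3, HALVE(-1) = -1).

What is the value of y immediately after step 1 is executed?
y = 0

Tracing y through execution:
Initial: y = 0
After step 1 (MUL(m, y)): y = 0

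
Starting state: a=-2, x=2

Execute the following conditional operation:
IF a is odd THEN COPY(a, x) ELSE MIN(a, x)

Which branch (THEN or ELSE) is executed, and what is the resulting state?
Branch: ELSE, Final state: a=-2, x=2

Evaluating condition: a is odd
Condition is False, so ELSE branch executes
After MIN(a, x): a=-2, x=2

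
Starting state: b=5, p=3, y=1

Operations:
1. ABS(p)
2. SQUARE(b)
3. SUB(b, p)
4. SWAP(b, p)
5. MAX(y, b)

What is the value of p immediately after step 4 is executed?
p = 22

Tracing p through execution:
Initial: p = 3
After step 1 (ABS(p)): p = 3
After step 2 (SQUARE(b)): p = 3
After step 3 (SUB(b, p)): p = 3
After step 4 (SWAP(b, p)): p = 22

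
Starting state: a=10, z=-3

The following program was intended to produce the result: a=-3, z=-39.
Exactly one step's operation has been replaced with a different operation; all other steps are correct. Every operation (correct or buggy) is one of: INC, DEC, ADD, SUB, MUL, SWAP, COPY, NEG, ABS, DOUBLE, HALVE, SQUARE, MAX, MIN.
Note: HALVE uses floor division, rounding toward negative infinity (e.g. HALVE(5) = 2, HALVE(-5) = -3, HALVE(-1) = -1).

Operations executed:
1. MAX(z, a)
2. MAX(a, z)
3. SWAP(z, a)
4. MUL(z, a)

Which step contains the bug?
Step 1

Trace with buggy code:
Initial: a=10, z=-3
After step 1: a=10, z=10
After step 2: a=10, z=10
After step 3: a=10, z=10
After step 4: a=10, z=100
Actual final a=10, z=100 ≠ expected a=-3, z=-39.
Step 1 is the only position where a single-operation replacement can produce the expected result.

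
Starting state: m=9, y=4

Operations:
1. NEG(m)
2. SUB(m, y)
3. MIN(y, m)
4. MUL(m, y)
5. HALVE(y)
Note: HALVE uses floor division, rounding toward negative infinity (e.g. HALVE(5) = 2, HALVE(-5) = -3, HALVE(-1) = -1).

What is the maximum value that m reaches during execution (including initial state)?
169

Values of m at each step:
Initial: m = 9
After step 1: m = -9
After step 2: m = -13
After step 3: m = -13
After step 4: m = 169 ← maximum
After step 5: m = 169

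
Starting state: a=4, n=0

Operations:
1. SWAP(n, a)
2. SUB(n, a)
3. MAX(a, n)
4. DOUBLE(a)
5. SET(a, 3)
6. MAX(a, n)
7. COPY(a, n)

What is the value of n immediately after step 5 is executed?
n = 4

Tracing n through execution:
Initial: n = 0
After step 1 (SWAP(n, a)): n = 4
After step 2 (SUB(n, a)): n = 4
After step 3 (MAX(a, n)): n = 4
After step 4 (DOUBLE(a)): n = 4
After step 5 (SET(a, 3)): n = 4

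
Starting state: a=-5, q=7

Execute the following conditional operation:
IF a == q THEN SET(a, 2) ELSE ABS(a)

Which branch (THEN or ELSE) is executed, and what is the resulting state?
Branch: ELSE, Final state: a=5, q=7

Evaluating condition: a == q
a = -5, q = 7
Condition is False, so ELSE branch executes
After ABS(a): a=5, q=7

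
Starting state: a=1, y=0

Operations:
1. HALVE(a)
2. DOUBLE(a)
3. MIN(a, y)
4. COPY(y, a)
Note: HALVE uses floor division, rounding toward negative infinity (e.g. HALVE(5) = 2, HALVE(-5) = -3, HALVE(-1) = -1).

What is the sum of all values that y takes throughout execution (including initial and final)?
0

Values of y at each step:
Initial: y = 0
After step 1: y = 0
After step 2: y = 0
After step 3: y = 0
After step 4: y = 0
Sum = 0 + 0 + 0 + 0 + 0 = 0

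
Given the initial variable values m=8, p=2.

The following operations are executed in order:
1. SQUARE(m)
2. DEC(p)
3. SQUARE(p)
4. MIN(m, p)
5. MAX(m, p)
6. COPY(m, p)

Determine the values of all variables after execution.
{m: 1, p: 1}

Step-by-step execution:
Initial: m=8, p=2
After step 1 (SQUARE(m)): m=64, p=2
After step 2 (DEC(p)): m=64, p=1
After step 3 (SQUARE(p)): m=64, p=1
After step 4 (MIN(m, p)): m=1, p=1
After step 5 (MAX(m, p)): m=1, p=1
After step 6 (COPY(m, p)): m=1, p=1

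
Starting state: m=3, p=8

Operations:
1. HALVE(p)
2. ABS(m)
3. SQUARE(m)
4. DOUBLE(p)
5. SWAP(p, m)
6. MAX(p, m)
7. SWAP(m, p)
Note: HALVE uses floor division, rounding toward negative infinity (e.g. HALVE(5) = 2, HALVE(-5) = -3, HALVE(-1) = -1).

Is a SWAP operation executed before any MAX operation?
Yes

First SWAP: step 5
First MAX: step 6
Since 5 < 6, SWAP comes first.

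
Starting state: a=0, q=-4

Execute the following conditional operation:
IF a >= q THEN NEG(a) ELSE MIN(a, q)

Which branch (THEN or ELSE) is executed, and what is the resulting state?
Branch: THEN, Final state: a=0, q=-4

Evaluating condition: a >= q
a = 0, q = -4
Condition is True, so THEN branch executes
After NEG(a): a=0, q=-4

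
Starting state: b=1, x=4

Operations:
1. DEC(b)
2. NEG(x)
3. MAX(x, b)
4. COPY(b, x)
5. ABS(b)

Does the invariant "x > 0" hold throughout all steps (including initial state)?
No, violated after step 2

The invariant is violated after step 2.

State at each step:
Initial: b=1, x=4
After step 1: b=0, x=4
After step 2: b=0, x=-4
After step 3: b=0, x=0
After step 4: b=0, x=0
After step 5: b=0, x=0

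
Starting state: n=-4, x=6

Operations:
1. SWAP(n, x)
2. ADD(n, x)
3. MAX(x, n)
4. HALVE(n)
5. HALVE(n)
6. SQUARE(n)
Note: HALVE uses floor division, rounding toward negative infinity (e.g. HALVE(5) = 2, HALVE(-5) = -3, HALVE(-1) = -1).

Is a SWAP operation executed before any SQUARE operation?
Yes

First SWAP: step 1
First SQUARE: step 6
Since 1 < 6, SWAP comes first.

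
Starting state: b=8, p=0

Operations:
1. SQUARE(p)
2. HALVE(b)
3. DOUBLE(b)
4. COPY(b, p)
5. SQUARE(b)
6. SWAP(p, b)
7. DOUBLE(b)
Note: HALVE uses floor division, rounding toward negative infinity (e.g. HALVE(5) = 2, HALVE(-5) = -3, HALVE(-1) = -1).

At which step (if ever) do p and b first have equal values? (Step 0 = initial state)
Step 4

p and b first become equal after step 4.

Comparing values at each step:
Initial: p=0, b=8
After step 1: p=0, b=8
After step 2: p=0, b=4
After step 3: p=0, b=8
After step 4: p=0, b=0 ← equal!
After step 5: p=0, b=0 ← equal!
After step 6: p=0, b=0 ← equal!
After step 7: p=0, b=0 ← equal!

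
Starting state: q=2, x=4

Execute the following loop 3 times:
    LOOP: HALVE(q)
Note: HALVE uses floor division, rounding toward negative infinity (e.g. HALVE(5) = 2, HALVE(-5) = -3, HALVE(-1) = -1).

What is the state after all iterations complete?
q=0, x=4

Iteration trace:
Start: q=2, x=4
After iteration 1: q=1, x=4
After iteration 2: q=0, x=4
After iteration 3: q=0, x=4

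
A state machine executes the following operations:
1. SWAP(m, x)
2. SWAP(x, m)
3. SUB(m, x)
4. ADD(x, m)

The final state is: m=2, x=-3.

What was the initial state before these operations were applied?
m=-3, x=-5

Working backwards:
Final state: m=2, x=-3
Before step 4 (ADD(x, m)): m=2, x=-5
Before step 3 (SUB(m, x)): m=-3, x=-5
Before step 2 (SWAP(x, m)): m=-5, x=-3
Before step 1 (SWAP(m, x)): m=-3, x=-5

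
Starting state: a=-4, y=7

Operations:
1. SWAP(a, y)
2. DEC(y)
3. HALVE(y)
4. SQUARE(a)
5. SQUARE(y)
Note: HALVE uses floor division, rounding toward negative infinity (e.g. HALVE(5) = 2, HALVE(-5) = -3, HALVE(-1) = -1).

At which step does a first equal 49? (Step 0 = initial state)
Step 4

Tracing a:
Initial: a = -4
After step 1: a = 7
After step 2: a = 7
After step 3: a = 7
After step 4: a = 49 ← first occurrence
After step 5: a = 49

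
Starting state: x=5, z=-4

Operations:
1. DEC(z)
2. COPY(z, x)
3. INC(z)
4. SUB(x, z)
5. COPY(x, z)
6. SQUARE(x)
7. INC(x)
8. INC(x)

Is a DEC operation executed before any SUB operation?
Yes

First DEC: step 1
First SUB: step 4
Since 1 < 4, DEC comes first.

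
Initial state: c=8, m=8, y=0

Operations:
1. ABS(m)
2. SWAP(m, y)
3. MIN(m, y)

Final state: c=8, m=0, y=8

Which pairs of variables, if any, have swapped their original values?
(m, y)

Comparing initial and final values:
m: 8 → 0
c: 8 → 8
y: 0 → 8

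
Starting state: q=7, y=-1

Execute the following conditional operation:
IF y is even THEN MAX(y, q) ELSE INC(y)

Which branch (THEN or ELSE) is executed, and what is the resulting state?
Branch: ELSE, Final state: q=7, y=0

Evaluating condition: y is even
Condition is False, so ELSE branch executes
After INC(y): q=7, y=0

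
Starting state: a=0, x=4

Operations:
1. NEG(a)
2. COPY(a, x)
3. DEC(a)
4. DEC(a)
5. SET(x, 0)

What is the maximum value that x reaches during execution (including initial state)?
4

Values of x at each step:
Initial: x = 4 ← maximum
After step 1: x = 4
After step 2: x = 4
After step 3: x = 4
After step 4: x = 4
After step 5: x = 0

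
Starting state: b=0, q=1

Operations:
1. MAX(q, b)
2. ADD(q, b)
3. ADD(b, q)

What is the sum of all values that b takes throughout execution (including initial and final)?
1

Values of b at each step:
Initial: b = 0
After step 1: b = 0
After step 2: b = 0
After step 3: b = 1
Sum = 0 + 0 + 0 + 1 = 1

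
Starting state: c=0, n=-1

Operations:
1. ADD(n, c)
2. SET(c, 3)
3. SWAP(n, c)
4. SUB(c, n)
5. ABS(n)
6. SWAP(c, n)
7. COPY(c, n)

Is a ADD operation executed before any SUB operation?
Yes

First ADD: step 1
First SUB: step 4
Since 1 < 4, ADD comes first.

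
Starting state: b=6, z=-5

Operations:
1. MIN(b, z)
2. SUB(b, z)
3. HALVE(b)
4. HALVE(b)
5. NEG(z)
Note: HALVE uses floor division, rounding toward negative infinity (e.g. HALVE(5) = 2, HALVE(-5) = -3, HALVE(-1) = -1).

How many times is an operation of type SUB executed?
1

Counting SUB operations:
Step 2: SUB(b, z) ← SUB
Total: 1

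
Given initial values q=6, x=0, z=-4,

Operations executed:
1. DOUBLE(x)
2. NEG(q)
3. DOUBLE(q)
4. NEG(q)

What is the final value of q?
q = 12

Tracing execution:
Step 1: DOUBLE(x) → q = 6
Step 2: NEG(q) → q = -6
Step 3: DOUBLE(q) → q = -12
Step 4: NEG(q) → q = 12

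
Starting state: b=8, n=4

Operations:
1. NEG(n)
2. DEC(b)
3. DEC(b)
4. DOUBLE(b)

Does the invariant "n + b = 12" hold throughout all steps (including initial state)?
No, violated after step 1

The invariant is violated after step 1.

State at each step:
Initial: b=8, n=4
After step 1: b=8, n=-4
After step 2: b=7, n=-4
After step 3: b=6, n=-4
After step 4: b=12, n=-4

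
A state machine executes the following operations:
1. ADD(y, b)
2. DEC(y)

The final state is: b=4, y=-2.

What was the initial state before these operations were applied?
b=4, y=-5

Working backwards:
Final state: b=4, y=-2
Before step 2 (DEC(y)): b=4, y=-1
Before step 1 (ADD(y, b)): b=4, y=-5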